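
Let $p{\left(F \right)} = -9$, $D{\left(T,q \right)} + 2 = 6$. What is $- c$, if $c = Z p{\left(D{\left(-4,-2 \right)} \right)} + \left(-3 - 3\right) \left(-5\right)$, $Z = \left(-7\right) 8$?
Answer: $-534$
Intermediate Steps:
$D{\left(T,q \right)} = 4$ ($D{\left(T,q \right)} = -2 + 6 = 4$)
$Z = -56$
$c = 534$ ($c = \left(-56\right) \left(-9\right) + \left(-3 - 3\right) \left(-5\right) = 504 - -30 = 504 + 30 = 534$)
$- c = \left(-1\right) 534 = -534$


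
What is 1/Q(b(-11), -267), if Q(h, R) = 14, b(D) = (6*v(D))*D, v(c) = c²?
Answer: 1/14 ≈ 0.071429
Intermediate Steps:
b(D) = 6*D³ (b(D) = (6*D²)*D = 6*D³)
1/Q(b(-11), -267) = 1/14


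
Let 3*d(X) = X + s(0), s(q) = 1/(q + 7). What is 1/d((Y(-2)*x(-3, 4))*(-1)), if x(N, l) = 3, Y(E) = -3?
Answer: 21/64 ≈ 0.32813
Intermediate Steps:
s(q) = 1/(7 + q)
d(X) = 1/21 + X/3 (d(X) = (X + 1/(7 + 0))/3 = (X + 1/7)/3 = (1/7 + X)/3 = 1/21 + X/3)
1/d((Y(-2)*x(-3, 4))*(-1)) = 1/(1/21 + (-3*3*(-1))/3) = 1/(1/21 + (-9*(-1))/3) = 1/(1/21 + (1/3)*9) = 1/(1/21 + 3) = 1/(64/21) = 21/64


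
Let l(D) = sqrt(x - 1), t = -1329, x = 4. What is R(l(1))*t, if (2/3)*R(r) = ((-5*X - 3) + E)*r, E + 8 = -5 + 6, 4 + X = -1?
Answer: -59805*sqrt(3)/2 ≈ -51793.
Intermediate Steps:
X = -5 (X = -4 - 1 = -5)
l(D) = sqrt(3) (l(D) = sqrt(4 - 1) = sqrt(3))
E = -7 (E = -8 + (-5 + 6) = -8 + 1 = -7)
R(r) = 45*r/2 (R(r) = 3*(((-5*(-5) - 3) - 7)*r)/2 = 3*(((25 - 3) - 7)*r)/2 = 3*((22 - 7)*r)/2 = 3*(15*r)/2 = 45*r/2)
R(l(1))*t = (45*sqrt(3)/2)*(-1329) = -59805*sqrt(3)/2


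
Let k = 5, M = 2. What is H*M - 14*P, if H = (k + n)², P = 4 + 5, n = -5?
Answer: -126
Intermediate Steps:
P = 9
H = 0 (H = (5 - 5)² = 0² = 0)
H*M - 14*P = 0*2 - 14*9 = 0 - 126 = -126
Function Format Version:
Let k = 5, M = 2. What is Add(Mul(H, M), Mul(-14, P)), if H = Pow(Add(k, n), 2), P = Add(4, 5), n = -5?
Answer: -126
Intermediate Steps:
P = 9
H = 0 (H = Pow(Add(5, -5), 2) = Pow(0, 2) = 0)
Add(Mul(H, M), Mul(-14, P)) = Add(Mul(0, 2), Mul(-14, 9)) = Add(0, -126) = -126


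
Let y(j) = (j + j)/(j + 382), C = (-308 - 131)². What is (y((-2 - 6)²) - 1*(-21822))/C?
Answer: 4866370/42976783 ≈ 0.11323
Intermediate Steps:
C = 192721 (C = (-439)² = 192721)
y(j) = 2*j/(382 + j) (y(j) = (2*j)/(382 + j) = 2*j/(382 + j))
(y((-2 - 6)²) - 1*(-21822))/C = (2*(-2 - 6)²/(382 + (-2 - 6)²) - 1*(-21822))/192721 = (2*(-8)²/(382 + (-8)²) + 21822)*(1/192721) = (2*64/(382 + 64) + 21822)*(1/192721) = (2*64/446 + 21822)*(1/192721) = (2*64*(1/446) + 21822)*(1/192721) = (64/223 + 21822)*(1/192721) = (4866370/223)*(1/192721) = 4866370/42976783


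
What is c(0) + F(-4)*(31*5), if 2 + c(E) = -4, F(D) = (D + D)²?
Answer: 9914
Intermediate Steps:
F(D) = 4*D² (F(D) = (2*D)² = 4*D²)
c(E) = -6 (c(E) = -2 - 4 = -6)
c(0) + F(-4)*(31*5) = -6 + (4*(-4)²)*(31*5) = -6 + (4*16)*155 = -6 + 64*155 = -6 + 9920 = 9914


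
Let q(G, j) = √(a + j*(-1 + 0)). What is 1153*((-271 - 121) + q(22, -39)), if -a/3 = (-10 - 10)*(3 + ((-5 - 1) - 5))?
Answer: -451976 + 24213*I ≈ -4.5198e+5 + 24213.0*I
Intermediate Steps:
a = -480 (a = -3*(-10 - 10)*(3 + ((-5 - 1) - 5)) = -(-60)*(3 + (-6 - 5)) = -(-60)*(3 - 11) = -(-60)*(-8) = -3*160 = -480)
q(G, j) = √(-480 - j) (q(G, j) = √(-480 + j*(-1 + 0)) = √(-480 + j*(-1)) = √(-480 - j))
1153*((-271 - 121) + q(22, -39)) = 1153*((-271 - 121) + √(-480 - 1*(-39))) = 1153*(-392 + √(-480 + 39)) = 1153*(-392 + √(-441)) = 1153*(-392 + 21*I) = -451976 + 24213*I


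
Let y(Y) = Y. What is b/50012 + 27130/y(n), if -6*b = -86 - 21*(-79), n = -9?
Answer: -2713655839/900216 ≈ -3014.4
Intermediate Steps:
b = -1573/6 (b = -(-86 - 21*(-79))/6 = -(-86 + 1659)/6 = -⅙*1573 = -1573/6 ≈ -262.17)
b/50012 + 27130/y(n) = -1573/6/50012 + 27130/(-9) = -1573/6*1/50012 + 27130*(-⅑) = -1573/300072 - 27130/9 = -2713655839/900216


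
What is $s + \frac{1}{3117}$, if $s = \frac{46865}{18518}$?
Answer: $\frac{146096723}{57720606} \approx 2.5311$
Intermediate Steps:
$s = \frac{46865}{18518}$ ($s = 46865 \cdot \frac{1}{18518} = \frac{46865}{18518} \approx 2.5308$)
$s + \frac{1}{3117} = \frac{46865}{18518} + \frac{1}{3117} = \frac{146096723}{57720606}$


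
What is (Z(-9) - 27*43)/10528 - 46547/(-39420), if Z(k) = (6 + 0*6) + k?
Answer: 27760121/25938360 ≈ 1.0702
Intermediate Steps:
Z(k) = 6 + k (Z(k) = (6 + 0) + k = 6 + k)
(Z(-9) - 27*43)/10528 - 46547/(-39420) = ((6 - 9) - 27*43)/10528 - 46547/(-39420) = (-3 - 1161)*(1/10528) - 46547*(-1/39420) = -1164*1/10528 + 46547/39420 = -291/2632 + 46547/39420 = 27760121/25938360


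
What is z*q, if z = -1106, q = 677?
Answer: -748762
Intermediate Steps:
z*q = -1106*677 = -748762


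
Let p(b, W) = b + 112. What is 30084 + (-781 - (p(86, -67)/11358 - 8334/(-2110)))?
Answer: 19504512633/665705 ≈ 29299.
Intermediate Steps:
p(b, W) = 112 + b
30084 + (-781 - (p(86, -67)/11358 - 8334/(-2110))) = 30084 + (-781 - ((112 + 86)/11358 - 8334/(-2110))) = 30084 + (-781 - (198*(1/11358) - 8334*(-1/2110))) = 30084 + (-781 - (11/631 + 4167/1055)) = 30084 + (-781 - 1*2640982/665705) = 30084 + (-781 - 2640982/665705) = 30084 - 522556587/665705 = 19504512633/665705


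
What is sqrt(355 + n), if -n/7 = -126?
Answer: sqrt(1237) ≈ 35.171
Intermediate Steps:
n = 882 (n = -7*(-126) = 882)
sqrt(355 + n) = sqrt(355 + 882) = sqrt(1237)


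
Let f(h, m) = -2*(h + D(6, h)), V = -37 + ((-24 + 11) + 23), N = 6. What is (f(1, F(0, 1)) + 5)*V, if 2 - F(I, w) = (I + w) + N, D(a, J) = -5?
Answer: -351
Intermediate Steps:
F(I, w) = -4 - I - w (F(I, w) = 2 - ((I + w) + 6) = 2 - (6 + I + w) = 2 + (-6 - I - w) = -4 - I - w)
V = -27 (V = -37 + (-13 + 23) = -37 + 10 = -27)
f(h, m) = 10 - 2*h (f(h, m) = -2*(h - 5) = -2*(-5 + h) = 10 - 2*h)
(f(1, F(0, 1)) + 5)*V = ((10 - 2*1) + 5)*(-27) = ((10 - 2) + 5)*(-27) = (8 + 5)*(-27) = 13*(-27) = -351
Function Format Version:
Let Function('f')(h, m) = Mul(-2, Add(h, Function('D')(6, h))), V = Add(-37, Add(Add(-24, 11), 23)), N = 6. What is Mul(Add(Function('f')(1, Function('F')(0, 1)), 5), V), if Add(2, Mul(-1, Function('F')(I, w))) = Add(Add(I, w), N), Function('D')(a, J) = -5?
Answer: -351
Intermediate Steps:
Function('F')(I, w) = Add(-4, Mul(-1, I), Mul(-1, w)) (Function('F')(I, w) = Add(2, Mul(-1, Add(Add(I, w), 6))) = Add(2, Mul(-1, Add(6, I, w))) = Add(2, Add(-6, Mul(-1, I), Mul(-1, w))) = Add(-4, Mul(-1, I), Mul(-1, w)))
V = -27 (V = Add(-37, Add(-13, 23)) = Add(-37, 10) = -27)
Function('f')(h, m) = Add(10, Mul(-2, h)) (Function('f')(h, m) = Mul(-2, Add(h, -5)) = Mul(-2, Add(-5, h)) = Add(10, Mul(-2, h)))
Mul(Add(Function('f')(1, Function('F')(0, 1)), 5), V) = Mul(Add(Add(10, Mul(-2, 1)), 5), -27) = Mul(Add(Add(10, -2), 5), -27) = Mul(Add(8, 5), -27) = Mul(13, -27) = -351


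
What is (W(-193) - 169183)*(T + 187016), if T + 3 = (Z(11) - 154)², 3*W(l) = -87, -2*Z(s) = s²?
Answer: -39430330179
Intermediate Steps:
Z(s) = -s²/2
W(l) = -29 (W(l) = (⅓)*(-87) = -29)
T = 184029/4 (T = -3 + (-½*11² - 154)² = -3 + (-½*121 - 154)² = -3 + (-121/2 - 154)² = -3 + (-429/2)² = -3 + 184041/4 = 184029/4 ≈ 46007.)
(W(-193) - 169183)*(T + 187016) = (-29 - 169183)*(184029/4 + 187016) = -169212*932093/4 = -39430330179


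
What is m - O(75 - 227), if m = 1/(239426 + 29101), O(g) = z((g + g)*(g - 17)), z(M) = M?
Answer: -13795843151/268527 ≈ -51376.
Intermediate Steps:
O(g) = 2*g*(-17 + g) (O(g) = (g + g)*(g - 17) = (2*g)*(-17 + g) = 2*g*(-17 + g))
m = 1/268527 ≈ 3.7240e-6
m - O(75 - 227) = 1/268527 - 2*(75 - 227)*(-17 + (75 - 227)) = 1/268527 - 2*(-152)*(-17 - 152) = 1/268527 - 2*(-152)*(-169) = 1/268527 - 1*51376 = 1/268527 - 51376 = -13795843151/268527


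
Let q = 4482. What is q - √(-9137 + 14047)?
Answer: 4482 - √4910 ≈ 4411.9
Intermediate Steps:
q - √(-9137 + 14047) = 4482 - √(-9137 + 14047) = 4482 - √4910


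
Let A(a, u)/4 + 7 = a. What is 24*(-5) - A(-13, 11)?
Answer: -40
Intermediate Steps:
A(a, u) = -28 + 4*a
24*(-5) - A(-13, 11) = 24*(-5) - (-28 + 4*(-13)) = -120 - (-28 - 52) = -120 - 1*(-80) = -120 + 80 = -40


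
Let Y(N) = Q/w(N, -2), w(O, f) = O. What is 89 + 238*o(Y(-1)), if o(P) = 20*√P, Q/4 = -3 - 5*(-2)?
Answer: 89 + 9520*I*√7 ≈ 89.0 + 25188.0*I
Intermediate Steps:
Q = 28 (Q = 4*(-3 - 5*(-2)) = 4*(-3 + 10) = 4*7 = 28)
Y(N) = 28/N
89 + 238*o(Y(-1)) = 89 + 238*(20*√(28/(-1))) = 89 + 238*(20*√(28*(-1))) = 89 + 238*(20*√(-28)) = 89 + 238*(20*(2*I*√7)) = 89 + 238*(40*I*√7) = 89 + 9520*I*√7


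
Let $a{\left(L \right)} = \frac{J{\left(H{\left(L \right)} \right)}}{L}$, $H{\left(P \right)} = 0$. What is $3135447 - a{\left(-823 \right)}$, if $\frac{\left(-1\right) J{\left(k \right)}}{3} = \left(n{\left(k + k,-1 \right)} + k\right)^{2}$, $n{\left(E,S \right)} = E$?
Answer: $3135447$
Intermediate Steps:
$J{\left(k \right)} = - 27 k^{2}$ ($J{\left(k \right)} = - 3 \left(\left(k + k\right) + k\right)^{2} = - 3 \left(2 k + k\right)^{2} = - 3 \left(3 k\right)^{2} = - 3 \cdot 9 k^{2} = - 27 k^{2}$)
$a{\left(L \right)} = 0$ ($a{\left(L \right)} = \frac{\left(-27\right) 0^{2}}{L} = \frac{\left(-27\right) 0}{L} = \frac{0}{L} = 0$)
$3135447 - a{\left(-823 \right)} = 3135447 - 0 = 3135447 + 0 = 3135447$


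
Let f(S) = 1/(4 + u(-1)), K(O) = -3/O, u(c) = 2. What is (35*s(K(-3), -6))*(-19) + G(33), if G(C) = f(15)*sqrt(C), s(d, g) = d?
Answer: -665 + sqrt(33)/6 ≈ -664.04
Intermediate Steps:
f(S) = 1/6 (f(S) = 1/(4 + 2) = 1/6)
G(C) = sqrt(C)/6
(35*s(K(-3), -6))*(-19) + G(33) = (35*(-3/(-3)))*(-19) + sqrt(33)/6 = (35*(-3*(-1/3)))*(-19) + sqrt(33)/6 = (35*1)*(-19) + sqrt(33)/6 = 35*(-19) + sqrt(33)/6 = -665 + sqrt(33)/6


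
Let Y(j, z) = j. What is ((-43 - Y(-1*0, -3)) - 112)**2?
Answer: 24025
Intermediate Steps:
((-43 - Y(-1*0, -3)) - 112)**2 = ((-43 - (-1)*0) - 112)**2 = ((-43 - 1*0) - 112)**2 = ((-43 + 0) - 112)**2 = (-43 - 112)**2 = (-155)**2 = 24025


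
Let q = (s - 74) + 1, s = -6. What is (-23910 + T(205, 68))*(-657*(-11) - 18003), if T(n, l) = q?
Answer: 258505464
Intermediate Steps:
q = -79 (q = (-6 - 74) + 1 = -80 + 1 = -79)
T(n, l) = -79
(-23910 + T(205, 68))*(-657*(-11) - 18003) = (-23910 - 79)*(-657*(-11) - 18003) = -23989*(7227 - 18003) = -23989*(-10776) = 258505464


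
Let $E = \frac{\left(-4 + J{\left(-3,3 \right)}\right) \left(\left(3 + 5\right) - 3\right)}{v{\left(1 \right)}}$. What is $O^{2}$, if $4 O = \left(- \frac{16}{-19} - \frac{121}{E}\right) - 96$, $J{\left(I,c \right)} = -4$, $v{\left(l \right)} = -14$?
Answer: $\frac{2730376009}{2310400} \approx 1181.8$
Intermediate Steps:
$E = \frac{20}{7}$ ($E = \frac{\left(-4 - 4\right) \left(\left(3 + 5\right) - 3\right)}{-14} = - 8 \left(8 - 3\right) \left(- \frac{1}{14}\right) = \left(-8\right) 5 \left(- \frac{1}{14}\right) = \left(-40\right) \left(- \frac{1}{14}\right) = \frac{20}{7} \approx 2.8571$)
$O = - \frac{52253}{1520}$ ($O = \frac{\left(- \frac{16}{-19} - \frac{121}{\frac{20}{7}}\right) - 96}{4} = \frac{\left(\left(-16\right) \left(- \frac{1}{19}\right) - \frac{847}{20}\right) - 96}{4} = \frac{\left(\frac{16}{19} - \frac{847}{20}\right) - 96}{4} = \frac{- \frac{15773}{380} - 96}{4} = \frac{1}{4} \left(- \frac{52253}{380}\right) = - \frac{52253}{1520} \approx -34.377$)
$O^{2} = \left(- \frac{52253}{1520}\right)^{2} = \frac{2730376009}{2310400}$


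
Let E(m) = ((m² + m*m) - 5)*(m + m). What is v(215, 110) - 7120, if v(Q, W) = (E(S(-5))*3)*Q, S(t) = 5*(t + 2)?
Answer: -8617870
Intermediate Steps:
S(t) = 10 + 5*t (S(t) = 5*(2 + t) = 10 + 5*t)
E(m) = 2*m*(-5 + 2*m²) (E(m) = ((m² + m²) - 5)*(2*m) = (2*m² - 5)*(2*m) = (-5 + 2*m²)*(2*m) = 2*m*(-5 + 2*m²))
v(Q, W) = -40050*Q (v(Q, W) = ((-10*(10 + 5*(-5)) + 4*(10 + 5*(-5))³)*3)*Q = ((-10*(10 - 25) + 4*(10 - 25)³)*3)*Q = ((-10*(-15) + 4*(-15)³)*3)*Q = ((150 + 4*(-3375))*3)*Q = ((150 - 13500)*3)*Q = (-13350*3)*Q = -40050*Q)
v(215, 110) - 7120 = -40050*215 - 7120 = -8610750 - 7120 = -8617870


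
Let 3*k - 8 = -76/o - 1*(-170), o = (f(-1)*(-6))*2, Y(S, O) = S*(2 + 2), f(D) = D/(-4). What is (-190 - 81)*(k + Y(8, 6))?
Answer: -243358/9 ≈ -27040.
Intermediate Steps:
f(D) = -D/4 (f(D) = D*(-¼) = -D/4)
Y(S, O) = 4*S (Y(S, O) = S*4 = 4*S)
o = -3 (o = (-¼*(-1)*(-6))*2 = ((¼)*(-6))*2 = -3/2*2 = -3)
k = 610/9 (k = 8/3 + (-76/(-3) - 1*(-170))/3 = 8/3 + (-76*(-⅓) + 170)/3 = 8/3 + (76/3 + 170)/3 = 8/3 + (⅓)*(586/3) = 8/3 + 586/9 = 610/9 ≈ 67.778)
(-190 - 81)*(k + Y(8, 6)) = (-190 - 81)*(610/9 + 4*8) = -271*(610/9 + 32) = -271*898/9 = -243358/9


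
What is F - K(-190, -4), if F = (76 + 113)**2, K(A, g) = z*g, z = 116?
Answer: 36185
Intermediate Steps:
K(A, g) = 116*g
F = 35721 (F = 189**2 = 35721)
F - K(-190, -4) = 35721 - 116*(-4) = 35721 - 1*(-464) = 35721 + 464 = 36185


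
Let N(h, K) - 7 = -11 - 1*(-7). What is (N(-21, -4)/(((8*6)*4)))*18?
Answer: 9/32 ≈ 0.28125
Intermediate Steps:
N(h, K) = 3 (N(h, K) = 7 + (-11 - 1*(-7)) = 7 + (-11 + 7) = 7 - 4 = 3)
(N(-21, -4)/(((8*6)*4)))*18 = (3/(((8*6)*4)))*18 = (3/((48*4)))*18 = (3/192)*18 = (3*(1/192))*18 = (1/64)*18 = 9/32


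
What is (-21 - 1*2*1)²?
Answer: 529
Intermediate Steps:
(-21 - 1*2*1)² = (-21 - 2*1)² = (-21 - 2)² = (-23)² = 529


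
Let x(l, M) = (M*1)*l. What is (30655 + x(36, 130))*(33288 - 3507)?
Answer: 1052311635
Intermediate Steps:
x(l, M) = M*l
(30655 + x(36, 130))*(33288 - 3507) = (30655 + 130*36)*(33288 - 3507) = (30655 + 4680)*29781 = 35335*29781 = 1052311635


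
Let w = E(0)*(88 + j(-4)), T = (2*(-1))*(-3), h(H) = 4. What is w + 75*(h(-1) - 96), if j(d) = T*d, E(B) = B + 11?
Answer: -6196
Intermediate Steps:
T = 6 (T = -2*(-3) = 6)
E(B) = 11 + B
j(d) = 6*d
w = 704 (w = (11 + 0)*(88 + 6*(-4)) = 11*(88 - 24) = 11*64 = 704)
w + 75*(h(-1) - 96) = 704 + 75*(4 - 96) = 704 + 75*(-92) = 704 - 6900 = -6196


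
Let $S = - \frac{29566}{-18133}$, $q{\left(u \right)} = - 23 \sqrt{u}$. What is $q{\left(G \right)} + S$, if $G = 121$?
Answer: $- \frac{4558083}{18133} \approx -251.37$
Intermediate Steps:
$S = \frac{29566}{18133}$ ($S = \left(-29566\right) \left(- \frac{1}{18133}\right) = \frac{29566}{18133} \approx 1.6305$)
$q{\left(G \right)} + S = - 23 \sqrt{121} + \frac{29566}{18133} = \left(-23\right) 11 + \frac{29566}{18133} = -253 + \frac{29566}{18133} = - \frac{4558083}{18133}$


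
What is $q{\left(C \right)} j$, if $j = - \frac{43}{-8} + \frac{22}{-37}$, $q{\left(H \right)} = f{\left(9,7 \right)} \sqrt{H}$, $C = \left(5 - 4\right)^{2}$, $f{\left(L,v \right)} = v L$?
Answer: $\frac{89145}{296} \approx 301.17$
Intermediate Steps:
$f{\left(L,v \right)} = L v$
$C = 1$ ($C = 1^{2} = 1$)
$q{\left(H \right)} = 63 \sqrt{H}$ ($q{\left(H \right)} = 9 \cdot 7 \sqrt{H} = 63 \sqrt{H}$)
$j = \frac{1415}{296}$ ($j = \left(-43\right) \left(- \frac{1}{8}\right) + 22 \left(- \frac{1}{37}\right) = \frac{43}{8} - \frac{22}{37} = \frac{1415}{296} \approx 4.7804$)
$q{\left(C \right)} j = 63 \sqrt{1} \cdot \frac{1415}{296} = 63 \cdot 1 \cdot \frac{1415}{296} = 63 \cdot \frac{1415}{296} = \frac{89145}{296}$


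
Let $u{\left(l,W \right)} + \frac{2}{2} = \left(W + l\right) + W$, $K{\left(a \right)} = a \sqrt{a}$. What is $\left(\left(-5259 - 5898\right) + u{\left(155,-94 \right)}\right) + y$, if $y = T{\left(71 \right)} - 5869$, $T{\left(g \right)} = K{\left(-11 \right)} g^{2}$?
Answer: $-17060 - 55451 i \sqrt{11} \approx -17060.0 - 1.8391 \cdot 10^{5} i$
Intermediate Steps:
$K{\left(a \right)} = a^{\frac{3}{2}}$
$u{\left(l,W \right)} = -1 + l + 2 W$ ($u{\left(l,W \right)} = -1 + \left(\left(W + l\right) + W\right) = -1 + \left(l + 2 W\right) = -1 + l + 2 W$)
$T{\left(g \right)} = - 11 i \sqrt{11} g^{2}$ ($T{\left(g \right)} = \left(-11\right)^{\frac{3}{2}} g^{2} = - 11 i \sqrt{11} g^{2}$)
$y = -5869 - 55451 i \sqrt{11}$ ($y = - 11 i \sqrt{11} \cdot 71^{2} - 5869 = \left(-11\right) i \sqrt{11} \cdot 5041 - 5869 = - 55451 i \sqrt{11} - 5869 = -5869 - 55451 i \sqrt{11} \approx -5869.0 - 1.8391 \cdot 10^{5} i$)
$\left(\left(-5259 - 5898\right) + u{\left(155,-94 \right)}\right) + y = \left(\left(-5259 - 5898\right) + \left(-1 + 155 + 2 \left(-94\right)\right)\right) - \left(5869 + 55451 i \sqrt{11}\right) = \left(\left(-5259 - 5898\right) - 34\right) - \left(5869 + 55451 i \sqrt{11}\right) = \left(-11157 - 34\right) - \left(5869 + 55451 i \sqrt{11}\right) = -11191 - \left(5869 + 55451 i \sqrt{11}\right) = -17060 - 55451 i \sqrt{11}$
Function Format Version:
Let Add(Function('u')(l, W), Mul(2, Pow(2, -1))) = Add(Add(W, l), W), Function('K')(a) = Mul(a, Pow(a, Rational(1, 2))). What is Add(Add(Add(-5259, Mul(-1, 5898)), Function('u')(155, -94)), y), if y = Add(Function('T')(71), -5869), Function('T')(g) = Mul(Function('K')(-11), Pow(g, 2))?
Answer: Add(-17060, Mul(-55451, I, Pow(11, Rational(1, 2)))) ≈ Add(-17060., Mul(-1.8391e+5, I))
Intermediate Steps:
Function('K')(a) = Pow(a, Rational(3, 2))
Function('u')(l, W) = Add(-1, l, Mul(2, W)) (Function('u')(l, W) = Add(-1, Add(Add(W, l), W)) = Add(-1, Add(l, Mul(2, W))) = Add(-1, l, Mul(2, W)))
Function('T')(g) = Mul(-11, I, Pow(11, Rational(1, 2)), Pow(g, 2)) (Function('T')(g) = Mul(Pow(-11, Rational(3, 2)), Pow(g, 2)) = Mul(Mul(-11, I, Pow(11, Rational(1, 2))), Pow(g, 2)) = Mul(-11, I, Pow(11, Rational(1, 2)), Pow(g, 2)))
y = Add(-5869, Mul(-55451, I, Pow(11, Rational(1, 2)))) (y = Add(Mul(-11, I, Pow(11, Rational(1, 2)), Pow(71, 2)), -5869) = Add(Mul(-11, I, Pow(11, Rational(1, 2)), 5041), -5869) = Add(Mul(-55451, I, Pow(11, Rational(1, 2))), -5869) = Add(-5869, Mul(-55451, I, Pow(11, Rational(1, 2)))) ≈ Add(-5869.0, Mul(-1.8391e+5, I)))
Add(Add(Add(-5259, Mul(-1, 5898)), Function('u')(155, -94)), y) = Add(Add(Add(-5259, Mul(-1, 5898)), Add(-1, 155, Mul(2, -94))), Add(-5869, Mul(-55451, I, Pow(11, Rational(1, 2))))) = Add(Add(Add(-5259, -5898), Add(-1, 155, -188)), Add(-5869, Mul(-55451, I, Pow(11, Rational(1, 2))))) = Add(Add(-11157, -34), Add(-5869, Mul(-55451, I, Pow(11, Rational(1, 2))))) = Add(-11191, Add(-5869, Mul(-55451, I, Pow(11, Rational(1, 2))))) = Add(-17060, Mul(-55451, I, Pow(11, Rational(1, 2))))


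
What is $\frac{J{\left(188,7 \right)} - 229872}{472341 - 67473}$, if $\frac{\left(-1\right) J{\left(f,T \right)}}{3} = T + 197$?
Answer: $- \frac{19207}{33739} \approx -0.56928$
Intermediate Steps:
$J{\left(f,T \right)} = -591 - 3 T$ ($J{\left(f,T \right)} = - 3 \left(T + 197\right) = - 3 \left(197 + T\right) = -591 - 3 T$)
$\frac{J{\left(188,7 \right)} - 229872}{472341 - 67473} = \frac{\left(-591 - 21\right) - 229872}{472341 - 67473} = \frac{\left(-591 - 21\right) - 229872}{404868} = \left(-612 - 229872\right) \frac{1}{404868} = \left(-230484\right) \frac{1}{404868} = - \frac{19207}{33739}$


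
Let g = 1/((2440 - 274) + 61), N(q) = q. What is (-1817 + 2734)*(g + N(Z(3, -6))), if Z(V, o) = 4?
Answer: 62363/17 ≈ 3668.4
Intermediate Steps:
g = 1/2227 (g = 1/(2166 + 61) = 1/2227 ≈ 0.00044903)
(-1817 + 2734)*(g + N(Z(3, -6))) = (-1817 + 2734)*(1/2227 + 4) = 917*(8909/2227) = 62363/17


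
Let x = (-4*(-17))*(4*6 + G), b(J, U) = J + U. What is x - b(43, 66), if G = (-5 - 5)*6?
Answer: -2557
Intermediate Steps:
G = -60 (G = -10*6 = -60)
x = -2448 (x = (-4*(-17))*(4*6 - 60) = 68*(24 - 60) = 68*(-36) = -2448)
x - b(43, 66) = -2448 - (43 + 66) = -2448 - 1*109 = -2448 - 109 = -2557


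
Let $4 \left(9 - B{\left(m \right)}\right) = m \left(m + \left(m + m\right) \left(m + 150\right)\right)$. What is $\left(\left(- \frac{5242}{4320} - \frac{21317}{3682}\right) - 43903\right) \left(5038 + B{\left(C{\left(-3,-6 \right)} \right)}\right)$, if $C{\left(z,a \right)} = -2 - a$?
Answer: $- \frac{665441611318111}{3976560} \approx -1.6734 \cdot 10^{8}$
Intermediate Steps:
$B{\left(m \right)} = 9 - \frac{m \left(m + 2 m \left(150 + m\right)\right)}{4}$ ($B{\left(m \right)} = 9 - \frac{m \left(m + \left(m + m\right) \left(m + 150\right)\right)}{4} = 9 - \frac{m \left(m + 2 m \left(150 + m\right)\right)}{4}$)
$\left(\left(- \frac{5242}{4320} - \frac{21317}{3682}\right) - 43903\right) \left(5038 + B{\left(C{\left(-3,-6 \right)} \right)}\right) = \left(\left(- \frac{5242}{4320} - \frac{21317}{3682}\right) - 43903\right) \left(5038 - \left(-9 + \frac{\left(-2 - -6\right)^{3}}{2} + \frac{301 \left(-2 - -6\right)^{2}}{4}\right)\right) = \left(\left(\left(-5242\right) \frac{1}{4320} - \frac{21317}{3682}\right) - 43903\right) \left(5038 - \left(-9 + \frac{\left(-2 + 6\right)^{3}}{2} + \frac{301 \left(-2 + 6\right)^{2}}{4}\right)\right) = \left(\left(- \frac{2621}{2160} - \frac{21317}{3682}\right) - 43903\right) \left(5038 - \left(-9 + 32 + 1204\right)\right) = \left(- \frac{27847621}{3976560} - 43903\right) \left(5038 - 1227\right) = - \frac{174610761301 \left(5038 - 1227\right)}{3976560} = \left(- \frac{174610761301}{3976560}\right) 3811 = - \frac{665441611318111}{3976560}$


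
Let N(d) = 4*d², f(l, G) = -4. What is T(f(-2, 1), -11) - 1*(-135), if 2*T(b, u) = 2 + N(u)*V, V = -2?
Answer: -348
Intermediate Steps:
T(b, u) = 1 - 4*u² (T(b, u) = (2 + (4*u²)*(-2))/2 = (2 - 8*u²)/2 = 1 - 4*u²)
T(f(-2, 1), -11) - 1*(-135) = (1 - 4*(-11)²) - 1*(-135) = (1 - 4*121) + 135 = (1 - 484) + 135 = -483 + 135 = -348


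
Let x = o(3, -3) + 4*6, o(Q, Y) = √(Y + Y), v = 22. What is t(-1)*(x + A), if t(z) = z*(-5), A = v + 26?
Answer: 360 + 5*I*√6 ≈ 360.0 + 12.247*I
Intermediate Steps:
A = 48 (A = 22 + 26 = 48)
t(z) = -5*z
o(Q, Y) = √2*√Y (o(Q, Y) = √(2*Y) = √2*√Y)
x = 24 + I*√6 (x = √2*√(-3) + 4*6 = √2*(I*√3) + 24 = I*√6 + 24 = 24 + I*√6 ≈ 24.0 + 2.4495*I)
t(-1)*(x + A) = (-5*(-1))*((24 + I*√6) + 48) = 5*(72 + I*√6) = 360 + 5*I*√6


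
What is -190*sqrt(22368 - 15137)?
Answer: -190*sqrt(7231) ≈ -16157.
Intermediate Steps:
-190*sqrt(22368 - 15137) = -190*sqrt(7231)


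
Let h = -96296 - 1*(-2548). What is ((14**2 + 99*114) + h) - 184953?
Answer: -267219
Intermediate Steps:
h = -93748 (h = -96296 + 2548 = -93748)
((14**2 + 99*114) + h) - 184953 = ((14**2 + 99*114) - 93748) - 184953 = ((196 + 11286) - 93748) - 184953 = (11482 - 93748) - 184953 = -82266 - 184953 = -267219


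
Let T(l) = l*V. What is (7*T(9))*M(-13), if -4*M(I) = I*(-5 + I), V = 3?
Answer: -22113/2 ≈ -11057.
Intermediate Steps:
T(l) = 3*l (T(l) = l*3 = 3*l)
M(I) = -I*(-5 + I)/4
(7*T(9))*M(-13) = (7*(3*9))*((¼)*(-13)*(5 - 1*(-13))) = (7*27)*((¼)*(-13)*(5 + 13)) = 189*((¼)*(-13)*18) = 189*(-117/2) = -22113/2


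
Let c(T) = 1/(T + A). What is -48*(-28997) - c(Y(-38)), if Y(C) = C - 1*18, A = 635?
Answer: 805884623/579 ≈ 1.3919e+6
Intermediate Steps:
Y(C) = -18 + C (Y(C) = C - 18 = -18 + C)
c(T) = 1/(635 + T) (c(T) = 1/(T + 635) = 1/(635 + T))
-48*(-28997) - c(Y(-38)) = -48*(-28997) - 1/(635 + (-18 - 38)) = 1391856 - 1/(635 - 56) = 1391856 - 1/579 = 805884623/579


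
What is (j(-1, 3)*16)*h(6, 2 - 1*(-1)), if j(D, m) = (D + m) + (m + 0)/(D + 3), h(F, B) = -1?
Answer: -56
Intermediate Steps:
j(D, m) = D + m + m/(3 + D) (j(D, m) = (D + m) + m/(3 + D) = D + m + m/(3 + D))
(j(-1, 3)*16)*h(6, 2 - 1*(-1)) = ((((-1)**2 + 3*(-1) + 4*3 - 1*3)/(3 - 1))*16)*(-1) = (((1 - 3 + 12 - 3)/2)*16)*(-1) = (((1/2)*7)*16)*(-1) = ((7/2)*16)*(-1) = 56*(-1) = -56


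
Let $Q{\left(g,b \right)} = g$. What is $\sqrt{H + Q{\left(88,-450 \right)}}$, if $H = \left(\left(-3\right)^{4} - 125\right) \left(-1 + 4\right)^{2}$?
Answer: $2 i \sqrt{77} \approx 17.55 i$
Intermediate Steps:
$H = -396$ ($H = \left(81 - 125\right) 3^{2} = \left(-44\right) 9 = -396$)
$\sqrt{H + Q{\left(88,-450 \right)}} = \sqrt{-396 + 88} = \sqrt{-308} = 2 i \sqrt{77}$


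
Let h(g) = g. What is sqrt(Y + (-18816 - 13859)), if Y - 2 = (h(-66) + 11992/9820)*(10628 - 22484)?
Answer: sqrt(4431940739535)/2455 ≈ 857.52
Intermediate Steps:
Y = 1885488302/2455 (Y = 2 + (-66 + 11992/9820)*(10628 - 22484) = 2 + (-66 + 11992*(1/9820))*(-11856) = 2 + (-66 + 2998/2455)*(-11856) = 2 - 159032/2455*(-11856) = 2 + 1885483392/2455 = 1885488302/2455 ≈ 7.6802e+5)
sqrt(Y + (-18816 - 13859)) = sqrt(1885488302/2455 + (-18816 - 13859)) = sqrt(1885488302/2455 - 32675) = sqrt(1805271177/2455) = sqrt(4431940739535)/2455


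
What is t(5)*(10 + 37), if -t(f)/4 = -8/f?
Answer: 1504/5 ≈ 300.80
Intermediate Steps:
t(f) = 32/f (t(f) = -(-32)/f = 32/f)
t(5)*(10 + 37) = (32/5)*(10 + 37) = (32*(⅕))*47 = (32/5)*47 = 1504/5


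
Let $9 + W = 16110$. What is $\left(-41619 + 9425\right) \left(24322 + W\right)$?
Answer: $-1301378062$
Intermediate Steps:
$W = 16101$ ($W = -9 + 16110 = 16101$)
$\left(-41619 + 9425\right) \left(24322 + W\right) = \left(-41619 + 9425\right) \left(24322 + 16101\right) = \left(-32194\right) 40423 = -1301378062$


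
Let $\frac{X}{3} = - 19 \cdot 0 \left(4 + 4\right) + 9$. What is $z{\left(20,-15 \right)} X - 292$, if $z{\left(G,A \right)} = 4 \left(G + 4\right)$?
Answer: $2300$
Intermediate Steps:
$z{\left(G,A \right)} = 16 + 4 G$ ($z{\left(G,A \right)} = 4 \left(4 + G\right) = 16 + 4 G$)
$X = 27$ ($X = 3 \left(- 19 \cdot 0 \left(4 + 4\right) + 9\right) = 3 \left(- 19 \cdot 0 \cdot 8 + 9\right) = 3 \left(\left(-19\right) 0 + 9\right) = 3 \left(0 + 9\right) = 3 \cdot 9 = 27$)
$z{\left(20,-15 \right)} X - 292 = \left(16 + 4 \cdot 20\right) 27 - 292 = \left(16 + 80\right) 27 - 292 = 96 \cdot 27 - 292 = 2592 - 292 = 2300$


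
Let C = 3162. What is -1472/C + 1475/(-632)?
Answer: -2797127/999192 ≈ -2.7994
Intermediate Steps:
-1472/C + 1475/(-632) = -1472/3162 + 1475/(-632) = -1472*1/3162 + 1475*(-1/632) = -736/1581 - 1475/632 = -2797127/999192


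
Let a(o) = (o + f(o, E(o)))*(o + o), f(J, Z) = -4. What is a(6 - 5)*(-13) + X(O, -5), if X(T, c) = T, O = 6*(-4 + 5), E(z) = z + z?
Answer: 84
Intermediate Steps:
E(z) = 2*z
O = 6 (O = 6*1 = 6)
a(o) = 2*o*(-4 + o) (a(o) = (o - 4)*(o + o) = (-4 + o)*(2*o) = 2*o*(-4 + o))
a(6 - 5)*(-13) + X(O, -5) = (2*(6 - 5)*(-4 + (6 - 5)))*(-13) + 6 = (2*1*(-4 + 1))*(-13) + 6 = (2*1*(-3))*(-13) + 6 = -6*(-13) + 6 = 78 + 6 = 84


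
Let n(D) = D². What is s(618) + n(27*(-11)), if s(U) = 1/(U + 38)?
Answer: 57865105/656 ≈ 88209.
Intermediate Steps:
s(U) = 1/(38 + U)
s(618) + n(27*(-11)) = 1/(38 + 618) + (27*(-11))² = 1/656 + (-297)² = 1/656 + 88209 = 57865105/656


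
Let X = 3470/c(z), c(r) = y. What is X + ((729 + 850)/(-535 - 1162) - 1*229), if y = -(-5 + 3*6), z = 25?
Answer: -10961086/22061 ≈ -496.85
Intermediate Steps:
y = -13 (y = -(-5 + 18) = -1*13 = -13)
c(r) = -13
X = -3470/13 (X = 3470/(-13) = 3470*(-1/13) = -3470/13 ≈ -266.92)
X + ((729 + 850)/(-535 - 1162) - 1*229) = -3470/13 + ((729 + 850)/(-535 - 1162) - 1*229) = -3470/13 + (1579/(-1697) - 229) = -3470/13 + (1579*(-1/1697) - 229) = -3470/13 + (-1579/1697 - 229) = -3470/13 - 390192/1697 = -10961086/22061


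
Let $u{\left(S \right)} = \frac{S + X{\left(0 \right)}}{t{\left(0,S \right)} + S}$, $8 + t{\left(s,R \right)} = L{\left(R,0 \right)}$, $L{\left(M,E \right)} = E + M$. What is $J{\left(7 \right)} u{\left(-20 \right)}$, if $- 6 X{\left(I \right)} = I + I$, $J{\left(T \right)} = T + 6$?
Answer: $\frac{65}{12} \approx 5.4167$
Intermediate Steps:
$J{\left(T \right)} = 6 + T$
$X{\left(I \right)} = - \frac{I}{3}$ ($X{\left(I \right)} = - \frac{I + I}{6} = - \frac{2 I}{6} = - \frac{I}{3}$)
$t{\left(s,R \right)} = -8 + R$ ($t{\left(s,R \right)} = -8 + \left(0 + R\right) = -8 + R$)
$u{\left(S \right)} = \frac{S}{-8 + 2 S}$ ($u{\left(S \right)} = \frac{S - 0}{\left(-8 + S\right) + S} = \frac{S + 0}{-8 + 2 S} = \frac{S}{-8 + 2 S}$)
$J{\left(7 \right)} u{\left(-20 \right)} = \left(6 + 7\right) \frac{1}{2} \left(-20\right) \frac{1}{-4 - 20} = 13 \cdot \frac{1}{2} \left(-20\right) \frac{1}{-24} = 13 \cdot \frac{1}{2} \left(-20\right) \left(- \frac{1}{24}\right) = 13 \cdot \frac{5}{12} = \frac{65}{12}$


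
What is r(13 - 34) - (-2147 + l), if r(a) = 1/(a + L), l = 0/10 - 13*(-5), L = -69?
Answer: 187379/90 ≈ 2082.0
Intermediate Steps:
l = 65 (l = 0*(⅒) + 65 = 0 + 65 = 65)
r(a) = 1/(-69 + a) (r(a) = 1/(a - 69) = 1/(-69 + a))
r(13 - 34) - (-2147 + l) = 1/(-69 + (13 - 34)) - (-2147 + 65) = 1/(-69 - 21) - 1*(-2082) = 1/(-90) + 2082 = -1/90 + 2082 = 187379/90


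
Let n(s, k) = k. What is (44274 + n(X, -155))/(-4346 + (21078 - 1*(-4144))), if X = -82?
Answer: 44119/20876 ≈ 2.1134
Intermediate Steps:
(44274 + n(X, -155))/(-4346 + (21078 - 1*(-4144))) = (44274 - 155)/(-4346 + (21078 - 1*(-4144))) = 44119/(-4346 + (21078 + 4144)) = 44119/(-4346 + 25222) = 44119/20876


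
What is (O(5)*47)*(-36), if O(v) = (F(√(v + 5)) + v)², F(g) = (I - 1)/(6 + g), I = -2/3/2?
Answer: -6303452/169 - 137616*√10/169 ≈ -39874.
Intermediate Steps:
I = -⅓ (I = -2*⅓*(½) = -⅔*½ = -⅓ ≈ -0.33333)
F(g) = -4/(3*(6 + g)) (F(g) = (-⅓ - 1)/(6 + g) = -4/(3*(6 + g)))
O(v) = (v - 4/(18 + 3*√(5 + v)))² (O(v) = (-4/(18 + 3*√(v + 5)) + v)² = (-4/(18 + 3*√(5 + v)) + v)² = (v - 4/(18 + 3*√(5 + v)))²)
(O(5)*47)*(-36) = ((5 - 4/(3*(6 + √(5 + 5))))²*47)*(-36) = ((5 - 4/(3*(6 + √10)))²*47)*(-36) = (47*(5 - 4/(3*(6 + √10)))²)*(-36) = -1692*(5 - 4/(3*(6 + √10)))²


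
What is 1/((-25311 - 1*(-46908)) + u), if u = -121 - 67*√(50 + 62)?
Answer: 767/16454136 + 67*√7/115178952 ≈ 4.8153e-5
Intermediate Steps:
u = -121 - 268*√7 ≈ -830.06
1/((-25311 - 1*(-46908)) + u) = 1/((-25311 - 1*(-46908)) + (-121 - 268*√7)) = 1/((-25311 + 46908) + (-121 - 268*√7)) = 1/(21597 + (-121 - 268*√7)) = 1/(21476 - 268*√7)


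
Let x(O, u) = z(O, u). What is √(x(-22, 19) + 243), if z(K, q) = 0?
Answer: 9*√3 ≈ 15.588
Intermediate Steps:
x(O, u) = 0
√(x(-22, 19) + 243) = √(0 + 243) = √243 = 9*√3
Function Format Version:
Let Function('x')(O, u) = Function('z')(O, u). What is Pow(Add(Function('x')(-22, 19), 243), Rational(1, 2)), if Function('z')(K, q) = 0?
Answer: Mul(9, Pow(3, Rational(1, 2))) ≈ 15.588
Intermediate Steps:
Function('x')(O, u) = 0
Pow(Add(Function('x')(-22, 19), 243), Rational(1, 2)) = Pow(Add(0, 243), Rational(1, 2)) = Pow(243, Rational(1, 2)) = Mul(9, Pow(3, Rational(1, 2)))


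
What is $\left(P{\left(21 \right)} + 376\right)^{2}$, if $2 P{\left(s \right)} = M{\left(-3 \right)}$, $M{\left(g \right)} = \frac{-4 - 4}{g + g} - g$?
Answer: $\frac{5148361}{36} \approx 1.4301 \cdot 10^{5}$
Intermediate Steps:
$M{\left(g \right)} = - g - \frac{4}{g}$ ($M{\left(g \right)} = - \frac{8}{2 g} - g = - 8 \frac{1}{2 g} - g = - \frac{4}{g} - g = - g - \frac{4}{g}$)
$P{\left(s \right)} = \frac{13}{6}$ ($P{\left(s \right)} = \frac{\left(-1\right) \left(-3\right) - \frac{4}{-3}}{2} = \frac{3 - - \frac{4}{3}}{2} = \frac{3 + \frac{4}{3}}{2} = \frac{1}{2} \cdot \frac{13}{3} = \frac{13}{6}$)
$\left(P{\left(21 \right)} + 376\right)^{2} = \left(\frac{13}{6} + 376\right)^{2} = \left(\frac{2269}{6}\right)^{2} = \frac{5148361}{36}$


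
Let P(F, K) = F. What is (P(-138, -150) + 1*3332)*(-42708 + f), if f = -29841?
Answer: -231721506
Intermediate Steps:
(P(-138, -150) + 1*3332)*(-42708 + f) = (-138 + 1*3332)*(-42708 - 29841) = (-138 + 3332)*(-72549) = 3194*(-72549) = -231721506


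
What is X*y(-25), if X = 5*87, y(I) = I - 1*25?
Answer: -21750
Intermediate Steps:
y(I) = -25 + I (y(I) = I - 25 = -25 + I)
X = 435
X*y(-25) = 435*(-25 - 25) = 435*(-50) = -21750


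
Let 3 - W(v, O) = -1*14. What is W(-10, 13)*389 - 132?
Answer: 6481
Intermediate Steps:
W(v, O) = 17 (W(v, O) = 3 - (-1)*14 = 3 - 1*(-14) = 3 + 14 = 17)
W(-10, 13)*389 - 132 = 17*389 - 132 = 6613 - 132 = 6481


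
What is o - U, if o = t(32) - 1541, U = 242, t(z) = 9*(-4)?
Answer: -1819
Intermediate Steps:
t(z) = -36
o = -1577 (o = -36 - 1541 = -1577)
o - U = -1577 - 1*242 = -1577 - 242 = -1819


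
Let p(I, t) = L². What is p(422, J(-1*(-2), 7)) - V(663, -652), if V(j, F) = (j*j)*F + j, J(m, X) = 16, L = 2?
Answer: 286598329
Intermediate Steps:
p(I, t) = 4 (p(I, t) = 2² = 4)
V(j, F) = j + F*j² (V(j, F) = j²*F + j = F*j² + j = j + F*j²)
p(422, J(-1*(-2), 7)) - V(663, -652) = 4 - 663*(1 - 652*663) = 4 - 663*(1 - 432276) = 4 - 663*(-432275) = 4 - 1*(-286598325) = 4 + 286598325 = 286598329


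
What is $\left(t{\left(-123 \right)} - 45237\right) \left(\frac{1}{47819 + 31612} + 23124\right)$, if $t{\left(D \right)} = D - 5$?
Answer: $- \frac{83324728317425}{79431} \approx -1.049 \cdot 10^{9}$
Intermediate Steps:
$t{\left(D \right)} = -5 + D$
$\left(t{\left(-123 \right)} - 45237\right) \left(\frac{1}{47819 + 31612} + 23124\right) = \left(\left(-5 - 123\right) - 45237\right) \left(\frac{1}{47819 + 31612} + 23124\right) = \left(-128 - 45237\right) \left(\frac{1}{79431} + 23124\right) = - 45365 \left(\frac{1}{79431} + 23124\right) = \left(-45365\right) \frac{1836762445}{79431} = - \frac{83324728317425}{79431}$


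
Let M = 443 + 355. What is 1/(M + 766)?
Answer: 1/1564 ≈ 0.00063939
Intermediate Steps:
M = 798
1/(M + 766) = 1/(798 + 766) = 1/1564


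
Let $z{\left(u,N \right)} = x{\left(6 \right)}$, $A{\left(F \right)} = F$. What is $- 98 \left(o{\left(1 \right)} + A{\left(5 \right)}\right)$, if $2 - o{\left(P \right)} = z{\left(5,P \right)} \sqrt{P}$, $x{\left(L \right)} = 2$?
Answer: $-490$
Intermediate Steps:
$z{\left(u,N \right)} = 2$
$o{\left(P \right)} = 2 - 2 \sqrt{P}$
$- 98 \left(o{\left(1 \right)} + A{\left(5 \right)}\right) = - 98 \left(\left(2 - 2 \sqrt{1}\right) + 5\right) = - 98 \left(\left(2 - 2\right) + 5\right) = - 98 \left(0 + 5\right) = \left(-98\right) 5 = -490$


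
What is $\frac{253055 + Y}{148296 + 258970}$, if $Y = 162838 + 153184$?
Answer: $\frac{569077}{407266} \approx 1.3973$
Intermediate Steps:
$Y = 316022$
$\frac{253055 + Y}{148296 + 258970} = \frac{253055 + 316022}{148296 + 258970} = \frac{569077}{407266}$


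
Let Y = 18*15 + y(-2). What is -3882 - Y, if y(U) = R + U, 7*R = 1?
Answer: -29051/7 ≈ -4150.1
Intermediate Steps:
R = 1/7 (R = (1/7)*1 = 1/7 ≈ 0.14286)
y(U) = 1/7 + U
Y = 1877/7 (Y = 18*15 + (1/7 - 2) = 270 - 13/7 = 1877/7 ≈ 268.14)
-3882 - Y = -3882 - 1*1877/7 = -3882 - 1877/7 = -29051/7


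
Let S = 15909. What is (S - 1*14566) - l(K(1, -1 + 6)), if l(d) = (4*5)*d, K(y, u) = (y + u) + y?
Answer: 1203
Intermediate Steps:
K(y, u) = u + 2*y (K(y, u) = (u + y) + y = u + 2*y)
l(d) = 20*d
(S - 1*14566) - l(K(1, -1 + 6)) = (15909 - 1*14566) - 20*((-1 + 6) + 2*1) = (15909 - 14566) - 20*(5 + 2) = 1343 - 20*7 = 1343 - 1*140 = 1343 - 140 = 1203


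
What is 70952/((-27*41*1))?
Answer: -70952/1107 ≈ -64.094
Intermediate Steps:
70952/((-27*41*1)) = 70952/((-1107*1)) = 70952/(-1107) = 70952*(-1/1107) = -70952/1107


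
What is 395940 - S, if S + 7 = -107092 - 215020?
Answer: 718059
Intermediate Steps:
S = -322119 (S = -7 + (-107092 - 215020) = -7 - 322112 = -322119)
395940 - S = 395940 - 1*(-322119) = 395940 + 322119 = 718059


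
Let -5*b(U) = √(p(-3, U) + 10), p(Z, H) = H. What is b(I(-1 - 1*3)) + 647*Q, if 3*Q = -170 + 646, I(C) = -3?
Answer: 307972/3 - √7/5 ≈ 1.0266e+5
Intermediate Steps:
b(U) = -√(10 + U)/5 (b(U) = -√(U + 10)/5 = -√(10 + U)/5)
Q = 476/3 (Q = (-170 + 646)/3 = (⅓)*476 = 476/3 ≈ 158.67)
b(I(-1 - 1*3)) + 647*Q = -√(10 - 3)/5 + 647*(476/3) = -√7/5 + 307972/3 = 307972/3 - √7/5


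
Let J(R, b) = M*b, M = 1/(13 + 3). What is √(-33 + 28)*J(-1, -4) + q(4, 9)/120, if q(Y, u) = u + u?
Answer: 3/20 - I*√5/4 ≈ 0.15 - 0.55902*I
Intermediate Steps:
q(Y, u) = 2*u
M = 1/16 ≈ 0.062500
J(R, b) = b/16
√(-33 + 28)*J(-1, -4) + q(4, 9)/120 = √(-33 + 28)*((1/16)*(-4)) + (2*9)/120 = √(-5)*(-¼) + 18*(1/120) = (I*√5)*(-¼) + 3/20 = -I*√5/4 + 3/20 = 3/20 - I*√5/4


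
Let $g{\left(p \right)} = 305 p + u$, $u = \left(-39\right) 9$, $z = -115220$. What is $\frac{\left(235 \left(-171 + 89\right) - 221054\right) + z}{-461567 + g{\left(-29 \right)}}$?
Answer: $\frac{355544}{470763} \approx 0.75525$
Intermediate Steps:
$u = -351$
$g{\left(p \right)} = -351 + 305 p$ ($g{\left(p \right)} = 305 p - 351 = -351 + 305 p$)
$\frac{\left(235 \left(-171 + 89\right) - 221054\right) + z}{-461567 + g{\left(-29 \right)}} = \frac{\left(235 \left(-171 + 89\right) - 221054\right) - 115220}{-461567 + \left(-351 + 305 \left(-29\right)\right)} = \frac{\left(235 \left(-82\right) - 221054\right) - 115220}{-461567 - 9196} = \frac{\left(-19270 - 221054\right) - 115220}{-461567 - 9196} = \frac{-240324 - 115220}{-470763} = \left(-355544\right) \left(- \frac{1}{470763}\right) = \frac{355544}{470763}$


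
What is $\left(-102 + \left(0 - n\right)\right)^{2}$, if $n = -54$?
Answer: $2304$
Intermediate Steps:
$\left(-102 + \left(0 - n\right)\right)^{2} = \left(-102 + \left(0 - -54\right)\right)^{2} = \left(-102 + \left(0 + 54\right)\right)^{2} = \left(-102 + 54\right)^{2} = \left(-48\right)^{2} = 2304$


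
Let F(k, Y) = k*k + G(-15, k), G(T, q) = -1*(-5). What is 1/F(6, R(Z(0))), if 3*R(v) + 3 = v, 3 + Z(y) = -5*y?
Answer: 1/41 ≈ 0.024390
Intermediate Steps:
Z(y) = -3 - 5*y
G(T, q) = 5
R(v) = -1 + v/3
F(k, Y) = 5 + k² (F(k, Y) = k*k + 5 = k² + 5 = 5 + k²)
1/F(6, R(Z(0))) = 1/(5 + 6²) = 1/(5 + 36) = 1/41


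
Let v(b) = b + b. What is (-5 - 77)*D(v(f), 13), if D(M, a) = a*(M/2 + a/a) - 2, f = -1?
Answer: 164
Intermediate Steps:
v(b) = 2*b
D(M, a) = -2 + a*(1 + M/2) (D(M, a) = a*(M*(1/2) + 1) - 2 = a*(M/2 + 1) - 2 = a*(1 + M/2) - 2 = -2 + a*(1 + M/2))
(-5 - 77)*D(v(f), 13) = (-5 - 77)*(-2 + 13 + (1/2)*(2*(-1))*13) = -82*(-2 + 13 + (1/2)*(-2)*13) = -82*(-2 + 13 - 13) = -82*(-2) = 164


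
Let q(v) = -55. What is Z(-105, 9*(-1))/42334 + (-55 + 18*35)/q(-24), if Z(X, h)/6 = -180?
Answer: -2440145/232837 ≈ -10.480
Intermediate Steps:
Z(X, h) = -1080 (Z(X, h) = 6*(-180) = -1080)
Z(-105, 9*(-1))/42334 + (-55 + 18*35)/q(-24) = -1080/42334 + (-55 + 18*35)/(-55) = -1080*1/42334 + (-55 + 630)*(-1/55) = -540/21167 + 575*(-1/55) = -540/21167 - 115/11 = -2440145/232837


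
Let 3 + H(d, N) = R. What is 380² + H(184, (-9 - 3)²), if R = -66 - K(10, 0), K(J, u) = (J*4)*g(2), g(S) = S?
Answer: 144251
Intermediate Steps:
K(J, u) = 8*J (K(J, u) = (J*4)*2 = (4*J)*2 = 8*J)
R = -146 (R = -66 - 8*10 = -66 - 1*80 = -66 - 80 = -146)
H(d, N) = -149 (H(d, N) = -3 - 146 = -149)
380² + H(184, (-9 - 3)²) = 380² - 149 = 144400 - 149 = 144251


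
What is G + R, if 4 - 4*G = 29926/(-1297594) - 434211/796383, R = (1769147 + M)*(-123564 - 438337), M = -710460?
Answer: -102455893332133333966079/172230300417 ≈ -5.9488e+11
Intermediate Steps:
R = -594877283987 (R = (1769147 - 710460)*(-123564 - 438337) = 1058687*(-561901) = -594877283987)
G = 196699556500/172230300417 (G = 1 - (29926/(-1297594) - 434211/796383)/4 = 1 - (29926*(-1/1297594) - 434211*1/796383)/4 = 1 - (-14963/648797 - 144737/265461)/4 = 1 - ¼*(-97877024332/172230300417) = 1 + 24469256083/172230300417 = 196699556500/172230300417 ≈ 1.1421)
G + R = 196699556500/172230300417 - 594877283987 = -102455893332133333966079/172230300417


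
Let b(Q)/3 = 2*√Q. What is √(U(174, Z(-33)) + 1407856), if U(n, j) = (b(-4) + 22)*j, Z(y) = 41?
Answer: √(1408758 + 492*I) ≈ 1186.9 + 0.21*I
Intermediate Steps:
b(Q) = 6*√Q (b(Q) = 3*(2*√Q) = 6*√Q)
U(n, j) = j*(22 + 12*I) (U(n, j) = (6*√(-4) + 22)*j = (6*(2*I) + 22)*j = (12*I + 22)*j = (22 + 12*I)*j = j*(22 + 12*I))
√(U(174, Z(-33)) + 1407856) = √(41*(22 + 12*I) + 1407856) = √((902 + 492*I) + 1407856) = √(1408758 + 492*I)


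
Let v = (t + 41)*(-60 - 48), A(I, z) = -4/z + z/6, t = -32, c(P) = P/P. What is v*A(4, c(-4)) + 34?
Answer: 3760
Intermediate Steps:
c(P) = 1
A(I, z) = -4/z + z/6 (A(I, z) = -4/z + z*(⅙) = -4/z + z/6)
v = -972 (v = (-32 + 41)*(-60 - 48) = 9*(-108) = -972)
v*A(4, c(-4)) + 34 = -972*(-4/1 + (⅙)*1) + 34 = -972*(-4*1 + ⅙) + 34 = -972*(-4 + ⅙) + 34 = -972*(-23/6) + 34 = 3726 + 34 = 3760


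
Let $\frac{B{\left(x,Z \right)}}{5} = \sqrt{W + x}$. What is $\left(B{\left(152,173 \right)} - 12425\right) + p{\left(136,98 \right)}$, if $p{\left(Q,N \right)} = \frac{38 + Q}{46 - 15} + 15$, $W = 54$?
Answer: $- \frac{384536}{31} + 5 \sqrt{206} \approx -12333.0$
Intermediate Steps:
$B{\left(x,Z \right)} = 5 \sqrt{54 + x}$
$p{\left(Q,N \right)} = \frac{503}{31} + \frac{Q}{31}$ ($p{\left(Q,N \right)} = \frac{38 + Q}{31} + 15 = \left(38 + Q\right) \frac{1}{31} + 15 = \left(\frac{38}{31} + \frac{Q}{31}\right) + 15 = \frac{503}{31} + \frac{Q}{31}$)
$\left(B{\left(152,173 \right)} - 12425\right) + p{\left(136,98 \right)} = \left(5 \sqrt{54 + 152} - 12425\right) + \left(\frac{503}{31} + \frac{1}{31} \cdot 136\right) = \left(5 \sqrt{206} - 12425\right) + \left(\frac{503}{31} + \frac{136}{31}\right) = \left(-12425 + 5 \sqrt{206}\right) + \frac{639}{31} = - \frac{384536}{31} + 5 \sqrt{206}$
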